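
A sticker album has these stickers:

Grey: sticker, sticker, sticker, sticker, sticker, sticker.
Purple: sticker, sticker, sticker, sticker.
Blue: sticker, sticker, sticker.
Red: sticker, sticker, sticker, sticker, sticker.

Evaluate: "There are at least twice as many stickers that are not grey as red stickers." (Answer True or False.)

True

There are 12 stickers that are not grey.
There are 5 red stickers.
The claim requires 12 ≥ 2 × 5 = 10, which holds.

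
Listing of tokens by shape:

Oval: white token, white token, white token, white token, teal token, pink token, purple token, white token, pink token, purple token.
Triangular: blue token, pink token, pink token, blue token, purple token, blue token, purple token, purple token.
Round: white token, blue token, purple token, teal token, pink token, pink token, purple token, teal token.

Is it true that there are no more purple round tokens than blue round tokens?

There are 2 purple round tokens.
There is 1 blue round token.
The claim requires 2 ≤ 1, which does not hold.

False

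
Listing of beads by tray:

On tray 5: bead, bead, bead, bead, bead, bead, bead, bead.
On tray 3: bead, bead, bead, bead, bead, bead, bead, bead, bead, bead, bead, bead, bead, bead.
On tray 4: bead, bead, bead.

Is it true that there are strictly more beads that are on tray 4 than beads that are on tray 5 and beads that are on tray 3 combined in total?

False

There are 3 beads on tray 4.
beads on tray 5: 8; beads on tray 3: 14; combined: 8 + 14 = 22.
The claim requires 3 > 22, which does not hold.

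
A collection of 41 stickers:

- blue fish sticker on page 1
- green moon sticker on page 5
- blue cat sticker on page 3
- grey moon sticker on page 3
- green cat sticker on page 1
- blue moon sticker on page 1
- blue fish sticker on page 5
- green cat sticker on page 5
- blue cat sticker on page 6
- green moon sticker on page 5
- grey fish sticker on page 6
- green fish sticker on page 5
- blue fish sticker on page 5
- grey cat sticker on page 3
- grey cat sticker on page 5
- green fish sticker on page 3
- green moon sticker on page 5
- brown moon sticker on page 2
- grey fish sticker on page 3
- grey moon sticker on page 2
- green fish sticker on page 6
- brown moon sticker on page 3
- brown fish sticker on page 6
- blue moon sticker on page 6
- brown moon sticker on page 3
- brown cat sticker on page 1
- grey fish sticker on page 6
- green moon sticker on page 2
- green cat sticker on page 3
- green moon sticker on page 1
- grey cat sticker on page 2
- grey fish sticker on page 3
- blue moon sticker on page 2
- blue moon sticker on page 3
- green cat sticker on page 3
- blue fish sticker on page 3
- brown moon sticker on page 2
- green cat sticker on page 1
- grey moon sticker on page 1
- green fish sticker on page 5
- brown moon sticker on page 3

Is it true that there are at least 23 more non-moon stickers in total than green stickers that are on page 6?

There are 24 non-moon stickers.
There is 1 green sticker on page 6.
The claim requires 24 − 1 = 23 ≥ 23, which holds.

True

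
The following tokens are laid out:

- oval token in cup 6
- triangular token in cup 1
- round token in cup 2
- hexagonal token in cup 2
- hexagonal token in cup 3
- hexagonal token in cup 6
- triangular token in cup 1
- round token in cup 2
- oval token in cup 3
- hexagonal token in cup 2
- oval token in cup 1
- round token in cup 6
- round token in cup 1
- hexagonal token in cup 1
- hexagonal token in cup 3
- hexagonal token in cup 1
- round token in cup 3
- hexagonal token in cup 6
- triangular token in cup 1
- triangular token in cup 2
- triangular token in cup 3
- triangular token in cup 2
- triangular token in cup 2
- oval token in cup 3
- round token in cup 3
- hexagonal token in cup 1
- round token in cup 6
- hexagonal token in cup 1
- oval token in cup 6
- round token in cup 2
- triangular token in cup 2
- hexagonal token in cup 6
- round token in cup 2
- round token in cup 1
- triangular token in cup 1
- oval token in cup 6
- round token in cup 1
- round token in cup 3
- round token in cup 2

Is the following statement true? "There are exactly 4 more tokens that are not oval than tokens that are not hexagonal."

False

There are 33 tokens that are not oval.
There are 28 tokens that are not hexagonal.
The claim requires 33 − 28 (= 5) to equal 4, which does not hold.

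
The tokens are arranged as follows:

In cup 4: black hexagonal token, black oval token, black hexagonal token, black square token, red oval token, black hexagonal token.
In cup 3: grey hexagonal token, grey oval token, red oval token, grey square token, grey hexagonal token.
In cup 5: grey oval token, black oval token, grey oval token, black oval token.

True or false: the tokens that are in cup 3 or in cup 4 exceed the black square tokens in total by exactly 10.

|tokens in cup 3 or in cup 4| = 11.
|black square tokens| = 1.
The claim requires 11 − 1 (= 10) to equal 10, which holds.

True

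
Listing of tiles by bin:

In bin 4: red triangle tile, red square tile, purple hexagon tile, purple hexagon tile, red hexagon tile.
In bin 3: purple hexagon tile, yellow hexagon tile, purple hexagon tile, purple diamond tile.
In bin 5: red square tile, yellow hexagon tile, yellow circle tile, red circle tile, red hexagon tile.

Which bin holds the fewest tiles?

bin 3

Counts by bin: bin 4→5, bin 5→5, bin 3→4.
The minimum is 4, held uniquely by bin 3.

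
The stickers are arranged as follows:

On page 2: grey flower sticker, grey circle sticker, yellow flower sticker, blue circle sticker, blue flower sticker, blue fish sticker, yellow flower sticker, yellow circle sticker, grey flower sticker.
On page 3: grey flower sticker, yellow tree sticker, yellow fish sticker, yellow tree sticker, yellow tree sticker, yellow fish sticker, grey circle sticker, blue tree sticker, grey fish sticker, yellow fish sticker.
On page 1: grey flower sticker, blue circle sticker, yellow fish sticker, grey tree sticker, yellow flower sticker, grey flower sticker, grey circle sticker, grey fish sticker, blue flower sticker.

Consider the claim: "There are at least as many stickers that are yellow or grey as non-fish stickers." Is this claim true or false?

There are 22 stickers that are yellow or grey.
There are 21 non-fish stickers.
The claim requires 22 ≥ 21, which holds.

True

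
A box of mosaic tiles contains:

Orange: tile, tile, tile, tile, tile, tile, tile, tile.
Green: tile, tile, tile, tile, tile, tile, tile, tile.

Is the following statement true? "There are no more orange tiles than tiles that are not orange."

True

|orange tiles| = 8.
|tiles that are not orange| = 8.
The claim requires 8 ≤ 8, which holds.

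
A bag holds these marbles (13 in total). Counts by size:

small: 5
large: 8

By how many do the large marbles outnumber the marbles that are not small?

0

large marbles: 8.
marbles that are not small: 8.
8 − 8 = 0.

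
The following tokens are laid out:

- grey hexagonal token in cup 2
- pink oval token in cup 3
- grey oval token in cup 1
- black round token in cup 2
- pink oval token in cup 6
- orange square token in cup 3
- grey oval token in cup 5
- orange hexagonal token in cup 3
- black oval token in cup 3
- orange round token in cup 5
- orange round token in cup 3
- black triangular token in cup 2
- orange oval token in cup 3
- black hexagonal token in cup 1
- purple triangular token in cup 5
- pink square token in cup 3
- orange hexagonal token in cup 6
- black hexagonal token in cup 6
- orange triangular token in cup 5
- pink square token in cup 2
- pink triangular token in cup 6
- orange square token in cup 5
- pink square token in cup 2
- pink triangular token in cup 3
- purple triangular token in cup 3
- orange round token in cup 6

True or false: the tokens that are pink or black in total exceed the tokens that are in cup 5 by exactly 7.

tokens that are pink or black: 12.
tokens in cup 5: 5.
The claim requires 12 − 5 (= 7) to equal 7, which holds.

True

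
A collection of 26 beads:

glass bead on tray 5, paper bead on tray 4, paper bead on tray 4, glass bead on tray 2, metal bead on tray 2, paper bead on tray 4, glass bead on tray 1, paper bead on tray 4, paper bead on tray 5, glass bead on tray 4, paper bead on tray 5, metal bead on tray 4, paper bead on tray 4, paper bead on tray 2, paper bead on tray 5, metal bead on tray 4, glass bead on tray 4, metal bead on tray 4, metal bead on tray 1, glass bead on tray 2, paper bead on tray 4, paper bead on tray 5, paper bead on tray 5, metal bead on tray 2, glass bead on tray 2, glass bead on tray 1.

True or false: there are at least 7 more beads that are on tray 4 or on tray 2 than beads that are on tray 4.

False

There are 17 beads on tray 4 or on tray 2.
There are 11 beads on tray 4.
The claim requires 17 − 11 = 6 ≥ 7, which does not hold.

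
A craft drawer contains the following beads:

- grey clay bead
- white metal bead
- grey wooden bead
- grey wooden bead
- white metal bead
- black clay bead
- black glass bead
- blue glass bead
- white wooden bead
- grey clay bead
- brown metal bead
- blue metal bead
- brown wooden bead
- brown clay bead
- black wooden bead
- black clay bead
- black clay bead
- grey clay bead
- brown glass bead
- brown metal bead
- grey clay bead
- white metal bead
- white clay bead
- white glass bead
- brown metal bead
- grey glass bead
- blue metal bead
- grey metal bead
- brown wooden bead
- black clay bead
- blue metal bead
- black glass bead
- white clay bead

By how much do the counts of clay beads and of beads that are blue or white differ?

clay beads: 11. beads that are blue or white: 11.
|11 − 11| = 11 − 11 = 0.

0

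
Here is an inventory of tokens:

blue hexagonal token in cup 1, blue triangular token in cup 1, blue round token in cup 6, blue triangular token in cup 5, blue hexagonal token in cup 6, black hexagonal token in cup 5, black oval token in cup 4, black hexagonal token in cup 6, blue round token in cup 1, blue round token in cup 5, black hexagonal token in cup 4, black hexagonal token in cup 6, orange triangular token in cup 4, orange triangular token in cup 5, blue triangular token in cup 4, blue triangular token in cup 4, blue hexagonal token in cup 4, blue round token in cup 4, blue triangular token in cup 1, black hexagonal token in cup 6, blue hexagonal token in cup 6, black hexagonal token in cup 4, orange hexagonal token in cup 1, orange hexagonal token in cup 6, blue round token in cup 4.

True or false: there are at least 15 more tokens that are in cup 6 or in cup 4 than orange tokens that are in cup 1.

|tokens in cup 6 or in cup 4| = 16.
|orange tokens in cup 1| = 1.
The claim requires 16 − 1 = 15 ≥ 15, which holds.

True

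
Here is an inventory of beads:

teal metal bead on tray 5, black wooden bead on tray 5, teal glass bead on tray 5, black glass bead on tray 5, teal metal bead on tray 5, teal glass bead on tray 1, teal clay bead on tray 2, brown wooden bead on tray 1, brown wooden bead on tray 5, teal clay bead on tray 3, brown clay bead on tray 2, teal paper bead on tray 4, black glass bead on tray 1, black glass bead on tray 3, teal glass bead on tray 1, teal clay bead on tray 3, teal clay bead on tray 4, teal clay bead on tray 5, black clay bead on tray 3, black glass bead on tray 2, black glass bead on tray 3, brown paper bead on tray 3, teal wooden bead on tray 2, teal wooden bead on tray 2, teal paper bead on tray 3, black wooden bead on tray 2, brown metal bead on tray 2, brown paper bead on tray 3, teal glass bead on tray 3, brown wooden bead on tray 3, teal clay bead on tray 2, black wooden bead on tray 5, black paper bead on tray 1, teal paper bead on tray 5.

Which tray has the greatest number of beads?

tray 3

Counts by tray: tray 3→10, tray 5→9, tray 2→8, tray 1→5, tray 4→2.
The maximum is 10, held uniquely by tray 3.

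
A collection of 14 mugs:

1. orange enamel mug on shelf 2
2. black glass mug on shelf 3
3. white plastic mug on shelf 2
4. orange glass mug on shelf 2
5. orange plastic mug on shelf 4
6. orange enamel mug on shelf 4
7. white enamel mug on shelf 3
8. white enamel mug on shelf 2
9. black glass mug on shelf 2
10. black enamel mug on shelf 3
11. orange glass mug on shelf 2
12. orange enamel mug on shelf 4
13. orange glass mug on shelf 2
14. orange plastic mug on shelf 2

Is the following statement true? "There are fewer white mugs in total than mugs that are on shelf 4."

False

white mugs: 3.
mugs on shelf 4: 3.
The claim requires 3 < 3, which does not hold.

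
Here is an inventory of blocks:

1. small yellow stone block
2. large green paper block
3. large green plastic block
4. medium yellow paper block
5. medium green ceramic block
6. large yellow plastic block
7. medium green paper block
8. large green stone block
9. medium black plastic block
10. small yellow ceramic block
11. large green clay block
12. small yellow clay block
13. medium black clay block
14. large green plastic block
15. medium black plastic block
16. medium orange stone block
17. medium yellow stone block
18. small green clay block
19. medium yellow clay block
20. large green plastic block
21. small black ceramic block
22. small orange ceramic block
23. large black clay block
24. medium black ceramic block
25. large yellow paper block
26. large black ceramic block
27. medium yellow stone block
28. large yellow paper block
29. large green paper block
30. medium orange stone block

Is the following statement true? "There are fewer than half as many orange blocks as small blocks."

False

There are 3 orange blocks.
There are 6 small blocks.
The claim requires 2 × 3 = 6 < 6, which does not hold.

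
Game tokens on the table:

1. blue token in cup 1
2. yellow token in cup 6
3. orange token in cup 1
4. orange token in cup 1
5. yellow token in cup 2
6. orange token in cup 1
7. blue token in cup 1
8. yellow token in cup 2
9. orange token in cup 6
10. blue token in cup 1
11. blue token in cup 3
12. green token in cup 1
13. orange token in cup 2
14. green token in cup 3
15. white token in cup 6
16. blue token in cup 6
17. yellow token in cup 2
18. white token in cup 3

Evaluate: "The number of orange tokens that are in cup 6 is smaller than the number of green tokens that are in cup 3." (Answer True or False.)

False

There is 1 orange token in cup 6.
There is 1 green token in cup 3.
The claim requires 1 < 1, which does not hold.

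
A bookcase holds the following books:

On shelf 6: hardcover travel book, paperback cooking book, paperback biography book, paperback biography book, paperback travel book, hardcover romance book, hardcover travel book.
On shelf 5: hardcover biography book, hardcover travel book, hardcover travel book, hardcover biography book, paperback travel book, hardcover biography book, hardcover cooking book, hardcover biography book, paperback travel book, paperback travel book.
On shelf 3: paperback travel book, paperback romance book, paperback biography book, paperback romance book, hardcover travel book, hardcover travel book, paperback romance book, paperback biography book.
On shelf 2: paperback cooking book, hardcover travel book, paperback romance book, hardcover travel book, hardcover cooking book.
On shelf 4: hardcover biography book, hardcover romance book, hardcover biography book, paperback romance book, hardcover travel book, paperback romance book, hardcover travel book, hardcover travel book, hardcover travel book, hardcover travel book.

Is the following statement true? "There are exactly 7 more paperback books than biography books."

True

paperback books: 17.
biography books: 10.
The claim requires 17 − 10 (= 7) to equal 7, which holds.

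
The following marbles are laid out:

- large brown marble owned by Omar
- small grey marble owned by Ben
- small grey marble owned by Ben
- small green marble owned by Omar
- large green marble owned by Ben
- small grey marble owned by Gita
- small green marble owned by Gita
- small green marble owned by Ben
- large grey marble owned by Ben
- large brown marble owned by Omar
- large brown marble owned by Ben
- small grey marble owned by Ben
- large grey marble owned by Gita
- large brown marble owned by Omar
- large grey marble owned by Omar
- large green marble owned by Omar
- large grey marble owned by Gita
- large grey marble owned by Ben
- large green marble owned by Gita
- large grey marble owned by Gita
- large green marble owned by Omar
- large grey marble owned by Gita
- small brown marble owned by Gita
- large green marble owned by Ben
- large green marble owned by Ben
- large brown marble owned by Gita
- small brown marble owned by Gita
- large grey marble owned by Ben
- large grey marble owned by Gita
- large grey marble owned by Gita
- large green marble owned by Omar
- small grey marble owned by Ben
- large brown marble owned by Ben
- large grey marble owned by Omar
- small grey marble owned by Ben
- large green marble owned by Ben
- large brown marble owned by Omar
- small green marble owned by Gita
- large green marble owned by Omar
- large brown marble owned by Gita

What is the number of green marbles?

13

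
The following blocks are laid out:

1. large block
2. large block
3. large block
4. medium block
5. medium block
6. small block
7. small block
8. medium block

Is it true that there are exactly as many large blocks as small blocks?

False

There are 3 large blocks.
There are 2 small blocks.
The claim requires 3 = 2, which does not hold.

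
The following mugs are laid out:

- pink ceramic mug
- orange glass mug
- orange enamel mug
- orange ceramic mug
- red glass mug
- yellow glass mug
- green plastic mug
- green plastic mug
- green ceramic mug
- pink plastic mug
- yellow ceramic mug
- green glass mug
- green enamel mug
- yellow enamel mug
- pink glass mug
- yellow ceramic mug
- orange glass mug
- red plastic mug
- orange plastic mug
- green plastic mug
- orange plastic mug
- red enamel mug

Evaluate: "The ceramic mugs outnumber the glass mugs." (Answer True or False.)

False

|ceramic mugs| = 5.
|glass mugs| = 6.
The claim requires 5 > 6, which does not hold.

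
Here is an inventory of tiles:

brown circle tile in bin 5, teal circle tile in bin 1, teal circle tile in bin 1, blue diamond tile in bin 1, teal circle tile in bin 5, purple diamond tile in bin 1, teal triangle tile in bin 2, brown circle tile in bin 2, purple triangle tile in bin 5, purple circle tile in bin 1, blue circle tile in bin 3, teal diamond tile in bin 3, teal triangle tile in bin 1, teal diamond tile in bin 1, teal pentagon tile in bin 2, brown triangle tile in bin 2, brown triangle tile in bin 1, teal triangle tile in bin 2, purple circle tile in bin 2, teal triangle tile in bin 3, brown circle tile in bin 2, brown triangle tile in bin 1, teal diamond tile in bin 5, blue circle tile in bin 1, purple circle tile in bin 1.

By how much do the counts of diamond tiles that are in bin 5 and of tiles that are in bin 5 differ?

diamond tiles in bin 5: 1. tiles in bin 5: 4.
|1 − 4| = 4 − 1 = 3.

3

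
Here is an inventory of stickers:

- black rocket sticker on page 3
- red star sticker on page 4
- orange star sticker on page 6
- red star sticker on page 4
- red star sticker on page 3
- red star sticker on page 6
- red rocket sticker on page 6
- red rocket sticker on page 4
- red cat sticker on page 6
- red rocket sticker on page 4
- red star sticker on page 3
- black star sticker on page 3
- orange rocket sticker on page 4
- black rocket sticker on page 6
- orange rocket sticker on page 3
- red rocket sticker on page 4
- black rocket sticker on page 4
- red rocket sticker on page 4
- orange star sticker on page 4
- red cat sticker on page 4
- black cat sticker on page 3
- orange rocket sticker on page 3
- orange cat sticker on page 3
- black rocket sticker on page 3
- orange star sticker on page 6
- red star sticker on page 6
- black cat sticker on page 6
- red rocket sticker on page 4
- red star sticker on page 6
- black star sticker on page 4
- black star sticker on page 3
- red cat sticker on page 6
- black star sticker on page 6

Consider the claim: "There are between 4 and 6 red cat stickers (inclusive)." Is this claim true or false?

red cat stickers: 3.
The claim requires 4 ≤ 3 ≤ 6, which does not hold.

False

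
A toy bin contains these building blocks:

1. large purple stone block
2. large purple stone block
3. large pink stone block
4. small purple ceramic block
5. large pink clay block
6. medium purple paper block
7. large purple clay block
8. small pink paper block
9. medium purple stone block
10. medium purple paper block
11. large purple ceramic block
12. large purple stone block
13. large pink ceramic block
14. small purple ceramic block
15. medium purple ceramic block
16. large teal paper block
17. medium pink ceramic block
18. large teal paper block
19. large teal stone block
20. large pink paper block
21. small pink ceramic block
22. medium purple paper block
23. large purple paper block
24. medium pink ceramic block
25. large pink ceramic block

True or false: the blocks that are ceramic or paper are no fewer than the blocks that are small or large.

blocks that are ceramic or paper: 17.
blocks that are small or large: 18.
The claim requires 17 ≥ 18, which does not hold.

False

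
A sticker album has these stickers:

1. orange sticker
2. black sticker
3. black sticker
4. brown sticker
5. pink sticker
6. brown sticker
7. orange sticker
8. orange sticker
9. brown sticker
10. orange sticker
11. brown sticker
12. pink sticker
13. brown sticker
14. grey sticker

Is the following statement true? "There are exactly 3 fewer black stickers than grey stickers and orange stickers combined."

True

There are 2 black stickers.
grey stickers: 1; orange stickers: 4; combined: 1 + 4 = 5.
The claim requires 5 − 2 (= 3) to equal 3, which holds.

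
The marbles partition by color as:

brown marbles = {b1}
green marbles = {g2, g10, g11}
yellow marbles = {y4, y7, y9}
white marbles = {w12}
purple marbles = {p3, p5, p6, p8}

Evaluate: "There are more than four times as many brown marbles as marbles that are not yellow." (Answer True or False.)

|brown marbles| = 1.
|marbles that are not yellow| = 9.
The claim requires 1 > 4 × 9 = 36, which does not hold.

False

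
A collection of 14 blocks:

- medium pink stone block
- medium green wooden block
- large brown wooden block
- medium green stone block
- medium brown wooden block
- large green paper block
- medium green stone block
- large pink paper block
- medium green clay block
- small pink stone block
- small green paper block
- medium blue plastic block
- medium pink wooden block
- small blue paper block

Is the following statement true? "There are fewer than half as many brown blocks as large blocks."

|brown blocks| = 2.
|large blocks| = 3.
The claim requires 2 × 2 = 4 < 3, which does not hold.

False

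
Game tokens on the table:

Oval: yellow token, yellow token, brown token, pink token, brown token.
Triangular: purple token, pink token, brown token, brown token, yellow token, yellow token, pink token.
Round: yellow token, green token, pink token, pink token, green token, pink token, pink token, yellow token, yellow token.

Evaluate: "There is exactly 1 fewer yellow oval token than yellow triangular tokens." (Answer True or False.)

False

|yellow oval tokens| = 2.
|yellow triangular tokens| = 2.
The claim requires 2 − 2 (= 0) to equal 1, which does not hold.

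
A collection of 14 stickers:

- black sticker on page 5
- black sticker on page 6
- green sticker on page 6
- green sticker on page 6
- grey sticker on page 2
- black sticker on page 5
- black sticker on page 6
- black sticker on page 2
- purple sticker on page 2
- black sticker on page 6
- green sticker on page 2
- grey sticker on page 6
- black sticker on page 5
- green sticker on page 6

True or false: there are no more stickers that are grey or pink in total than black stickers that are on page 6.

|stickers that are grey or pink| = 2.
|black stickers on page 6| = 3.
The claim requires 2 ≤ 3, which holds.

True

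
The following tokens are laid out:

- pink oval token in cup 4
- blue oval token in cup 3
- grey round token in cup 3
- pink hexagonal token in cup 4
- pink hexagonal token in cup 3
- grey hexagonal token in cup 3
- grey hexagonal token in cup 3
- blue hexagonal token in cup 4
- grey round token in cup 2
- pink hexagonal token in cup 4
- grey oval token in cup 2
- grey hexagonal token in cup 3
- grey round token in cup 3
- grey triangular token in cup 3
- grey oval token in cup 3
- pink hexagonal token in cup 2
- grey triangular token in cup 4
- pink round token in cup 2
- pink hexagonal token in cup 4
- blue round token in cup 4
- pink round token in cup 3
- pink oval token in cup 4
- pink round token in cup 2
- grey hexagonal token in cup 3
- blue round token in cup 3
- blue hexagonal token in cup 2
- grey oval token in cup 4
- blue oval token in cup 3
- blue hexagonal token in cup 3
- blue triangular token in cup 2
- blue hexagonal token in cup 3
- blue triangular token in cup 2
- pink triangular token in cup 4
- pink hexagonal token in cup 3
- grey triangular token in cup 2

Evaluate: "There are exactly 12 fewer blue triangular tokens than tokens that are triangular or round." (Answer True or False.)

True

There are 2 blue triangular tokens.
There are 14 tokens that are triangular or round.
The claim requires 14 − 2 (= 12) to equal 12, which holds.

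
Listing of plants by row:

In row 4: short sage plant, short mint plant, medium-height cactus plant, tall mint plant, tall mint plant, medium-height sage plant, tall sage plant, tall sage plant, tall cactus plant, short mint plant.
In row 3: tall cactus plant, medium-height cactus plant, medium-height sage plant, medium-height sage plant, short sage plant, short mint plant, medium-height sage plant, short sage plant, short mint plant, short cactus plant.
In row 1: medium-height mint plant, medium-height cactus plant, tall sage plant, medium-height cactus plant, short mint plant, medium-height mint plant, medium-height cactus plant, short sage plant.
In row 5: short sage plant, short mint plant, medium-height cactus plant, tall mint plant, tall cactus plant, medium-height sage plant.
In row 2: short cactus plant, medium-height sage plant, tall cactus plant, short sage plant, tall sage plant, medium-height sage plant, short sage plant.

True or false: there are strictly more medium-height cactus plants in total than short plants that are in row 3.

|medium-height cactus plants| = 6.
|short plants in row 3| = 5.
The claim requires 6 > 5, which holds.

True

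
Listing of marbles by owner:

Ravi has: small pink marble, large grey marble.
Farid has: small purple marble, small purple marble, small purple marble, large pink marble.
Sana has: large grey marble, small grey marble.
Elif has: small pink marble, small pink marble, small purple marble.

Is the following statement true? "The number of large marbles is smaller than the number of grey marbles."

False

|large marbles| = 3.
|grey marbles| = 3.
The claim requires 3 < 3, which does not hold.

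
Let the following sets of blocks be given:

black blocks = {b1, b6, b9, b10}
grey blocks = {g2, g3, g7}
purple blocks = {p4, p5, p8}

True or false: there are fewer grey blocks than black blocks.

True

There are 3 grey blocks.
There are 4 black blocks.
The claim requires 3 < 4, which holds.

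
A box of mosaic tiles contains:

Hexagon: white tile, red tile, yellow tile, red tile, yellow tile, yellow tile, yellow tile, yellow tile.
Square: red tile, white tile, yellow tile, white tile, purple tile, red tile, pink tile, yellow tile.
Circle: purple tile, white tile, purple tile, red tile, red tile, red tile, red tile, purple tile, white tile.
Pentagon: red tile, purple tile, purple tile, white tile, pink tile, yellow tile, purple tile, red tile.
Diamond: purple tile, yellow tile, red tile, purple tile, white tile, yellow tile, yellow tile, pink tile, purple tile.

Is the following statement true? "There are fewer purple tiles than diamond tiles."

False

|purple tiles| = 10.
|diamond tiles| = 9.
The claim requires 10 < 9, which does not hold.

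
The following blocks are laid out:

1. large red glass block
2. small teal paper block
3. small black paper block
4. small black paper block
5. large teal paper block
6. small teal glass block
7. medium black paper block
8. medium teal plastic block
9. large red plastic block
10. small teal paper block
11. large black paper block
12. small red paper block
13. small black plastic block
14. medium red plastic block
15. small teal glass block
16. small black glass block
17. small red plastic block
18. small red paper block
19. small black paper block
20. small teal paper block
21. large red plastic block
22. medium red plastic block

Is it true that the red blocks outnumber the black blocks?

red blocks: 8.
black blocks: 7.
The claim requires 8 > 7, which holds.

True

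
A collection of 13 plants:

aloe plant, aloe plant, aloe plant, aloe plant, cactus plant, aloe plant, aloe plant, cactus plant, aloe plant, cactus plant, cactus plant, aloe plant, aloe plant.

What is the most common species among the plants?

Counts by species: aloe 9, cactus 4.
The maximum is 9, held uniquely by aloe.

aloe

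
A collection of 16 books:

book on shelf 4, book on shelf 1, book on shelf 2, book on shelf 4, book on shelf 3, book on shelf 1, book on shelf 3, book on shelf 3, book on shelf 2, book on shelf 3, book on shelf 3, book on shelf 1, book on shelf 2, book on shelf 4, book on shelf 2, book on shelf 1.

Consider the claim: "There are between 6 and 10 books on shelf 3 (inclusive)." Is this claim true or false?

False

books on shelf 3: 5.
The claim requires 6 ≤ 5 ≤ 10, which does not hold.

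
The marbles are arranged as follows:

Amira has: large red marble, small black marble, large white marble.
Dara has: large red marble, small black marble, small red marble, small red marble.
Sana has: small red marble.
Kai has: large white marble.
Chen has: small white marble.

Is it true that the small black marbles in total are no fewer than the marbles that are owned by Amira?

small black marbles: 2.
marbles owned by Amira: 3.
The claim requires 2 ≥ 3, which does not hold.

False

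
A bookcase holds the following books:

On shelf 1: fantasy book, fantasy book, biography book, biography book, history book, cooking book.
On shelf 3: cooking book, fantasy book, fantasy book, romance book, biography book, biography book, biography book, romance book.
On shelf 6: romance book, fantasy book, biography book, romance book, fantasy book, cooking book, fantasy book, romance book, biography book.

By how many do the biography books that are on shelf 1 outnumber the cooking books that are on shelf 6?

1

biography books on shelf 1: 2.
cooking books on shelf 6: 1.
2 − 1 = 1.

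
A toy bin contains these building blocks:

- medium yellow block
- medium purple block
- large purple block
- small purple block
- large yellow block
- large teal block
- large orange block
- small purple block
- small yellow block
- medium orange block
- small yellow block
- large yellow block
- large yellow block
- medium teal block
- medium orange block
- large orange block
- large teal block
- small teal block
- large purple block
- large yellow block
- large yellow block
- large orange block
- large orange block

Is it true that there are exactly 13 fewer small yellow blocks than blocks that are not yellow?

small yellow blocks: 2.
blocks that are not yellow: 15.
The claim requires 15 − 2 (= 13) to equal 13, which holds.

True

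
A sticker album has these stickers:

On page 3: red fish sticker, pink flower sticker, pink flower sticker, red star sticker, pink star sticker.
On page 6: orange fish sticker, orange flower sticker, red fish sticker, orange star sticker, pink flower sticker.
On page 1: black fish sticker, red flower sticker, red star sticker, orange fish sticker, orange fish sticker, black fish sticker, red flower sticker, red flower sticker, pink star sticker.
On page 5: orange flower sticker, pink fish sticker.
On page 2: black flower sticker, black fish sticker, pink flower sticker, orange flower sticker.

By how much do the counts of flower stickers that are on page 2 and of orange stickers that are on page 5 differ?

2

flower stickers on page 2: 3. orange stickers on page 5: 1.
|3 − 1| = 3 − 1 = 2.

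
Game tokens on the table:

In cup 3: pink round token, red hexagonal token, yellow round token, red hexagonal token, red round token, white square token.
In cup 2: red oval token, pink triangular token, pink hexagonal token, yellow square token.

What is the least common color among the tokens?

Counts by color: red 4, pink 3, yellow 2, white 1.
The minimum is 1, held uniquely by white.

white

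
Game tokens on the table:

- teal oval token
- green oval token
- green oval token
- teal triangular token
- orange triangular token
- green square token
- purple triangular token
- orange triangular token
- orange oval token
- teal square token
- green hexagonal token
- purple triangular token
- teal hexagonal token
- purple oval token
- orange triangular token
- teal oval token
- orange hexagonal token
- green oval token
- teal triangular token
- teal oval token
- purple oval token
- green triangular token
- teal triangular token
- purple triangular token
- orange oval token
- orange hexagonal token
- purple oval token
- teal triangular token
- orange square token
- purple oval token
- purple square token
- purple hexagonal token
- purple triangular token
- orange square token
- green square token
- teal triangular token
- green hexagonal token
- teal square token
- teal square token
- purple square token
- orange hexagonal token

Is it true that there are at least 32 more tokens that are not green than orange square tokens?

|tokens that are not green| = 33.
|orange square tokens| = 2.
The claim requires 33 − 2 = 31 ≥ 32, which does not hold.

False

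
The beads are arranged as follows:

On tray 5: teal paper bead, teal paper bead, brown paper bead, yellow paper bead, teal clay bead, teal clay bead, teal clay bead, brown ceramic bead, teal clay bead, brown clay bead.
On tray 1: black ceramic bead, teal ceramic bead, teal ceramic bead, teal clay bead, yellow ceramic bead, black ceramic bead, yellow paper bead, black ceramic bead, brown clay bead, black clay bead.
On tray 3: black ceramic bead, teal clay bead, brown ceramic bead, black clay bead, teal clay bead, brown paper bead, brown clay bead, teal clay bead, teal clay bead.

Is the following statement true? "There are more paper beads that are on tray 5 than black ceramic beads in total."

False

|paper beads on tray 5| = 4.
|black ceramic beads| = 4.
The claim requires 4 > 4, which does not hold.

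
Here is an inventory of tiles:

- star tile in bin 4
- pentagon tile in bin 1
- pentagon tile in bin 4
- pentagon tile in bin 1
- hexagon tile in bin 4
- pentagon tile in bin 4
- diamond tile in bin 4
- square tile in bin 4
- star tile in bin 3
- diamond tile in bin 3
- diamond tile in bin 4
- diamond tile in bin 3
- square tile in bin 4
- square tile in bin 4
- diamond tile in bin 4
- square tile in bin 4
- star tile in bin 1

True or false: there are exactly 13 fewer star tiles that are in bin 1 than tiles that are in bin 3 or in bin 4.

True

There is 1 star tile in bin 1.
There are 14 tiles in bin 3 or in bin 4.
The claim requires 14 − 1 (= 13) to equal 13, which holds.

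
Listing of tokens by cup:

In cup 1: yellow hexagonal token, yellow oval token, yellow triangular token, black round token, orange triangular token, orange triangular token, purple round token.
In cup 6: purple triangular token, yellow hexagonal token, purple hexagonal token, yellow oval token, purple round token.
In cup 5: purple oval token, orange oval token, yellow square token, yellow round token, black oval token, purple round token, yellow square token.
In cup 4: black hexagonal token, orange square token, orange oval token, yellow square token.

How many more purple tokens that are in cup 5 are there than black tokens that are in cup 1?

1

purple tokens in cup 5: 2.
black tokens in cup 1: 1.
2 − 1 = 1.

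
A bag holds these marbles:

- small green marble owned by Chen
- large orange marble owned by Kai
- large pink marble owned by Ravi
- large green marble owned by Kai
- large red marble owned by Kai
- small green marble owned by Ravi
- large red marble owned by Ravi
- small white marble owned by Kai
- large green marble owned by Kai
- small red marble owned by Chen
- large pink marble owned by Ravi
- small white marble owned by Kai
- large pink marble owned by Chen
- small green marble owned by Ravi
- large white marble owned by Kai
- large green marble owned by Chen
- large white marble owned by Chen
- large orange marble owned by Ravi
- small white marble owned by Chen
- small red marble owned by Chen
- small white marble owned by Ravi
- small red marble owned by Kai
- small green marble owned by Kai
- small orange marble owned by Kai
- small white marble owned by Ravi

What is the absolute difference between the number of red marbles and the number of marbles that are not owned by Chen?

13

red marbles: 5. marbles that are not owned by Chen: 18.
|5 − 18| = 18 − 5 = 13.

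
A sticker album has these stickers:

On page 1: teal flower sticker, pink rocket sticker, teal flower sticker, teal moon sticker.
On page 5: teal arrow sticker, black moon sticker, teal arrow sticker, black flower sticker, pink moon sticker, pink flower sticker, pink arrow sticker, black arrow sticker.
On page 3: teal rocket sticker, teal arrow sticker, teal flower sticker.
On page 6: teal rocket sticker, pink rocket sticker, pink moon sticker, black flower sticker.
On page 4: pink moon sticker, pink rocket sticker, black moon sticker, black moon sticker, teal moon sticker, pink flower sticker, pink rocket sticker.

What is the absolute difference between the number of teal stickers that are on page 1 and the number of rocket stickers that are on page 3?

2

teal stickers on page 1: 3. rocket stickers on page 3: 1.
|3 − 1| = 3 − 1 = 2.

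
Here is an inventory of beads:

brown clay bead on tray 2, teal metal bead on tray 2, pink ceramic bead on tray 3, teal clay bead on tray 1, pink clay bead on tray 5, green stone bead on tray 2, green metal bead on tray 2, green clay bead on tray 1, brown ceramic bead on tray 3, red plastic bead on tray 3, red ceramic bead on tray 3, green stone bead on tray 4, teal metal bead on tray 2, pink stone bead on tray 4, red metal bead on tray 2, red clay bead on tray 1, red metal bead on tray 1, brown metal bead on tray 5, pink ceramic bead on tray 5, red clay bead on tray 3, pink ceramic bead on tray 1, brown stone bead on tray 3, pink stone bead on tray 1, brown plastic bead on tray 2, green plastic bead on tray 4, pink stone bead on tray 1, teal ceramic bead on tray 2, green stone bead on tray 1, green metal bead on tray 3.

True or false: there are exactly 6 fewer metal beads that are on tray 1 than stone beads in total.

True

|metal beads on tray 1| = 1.
|stone beads| = 7.
The claim requires 7 − 1 (= 6) to equal 6, which holds.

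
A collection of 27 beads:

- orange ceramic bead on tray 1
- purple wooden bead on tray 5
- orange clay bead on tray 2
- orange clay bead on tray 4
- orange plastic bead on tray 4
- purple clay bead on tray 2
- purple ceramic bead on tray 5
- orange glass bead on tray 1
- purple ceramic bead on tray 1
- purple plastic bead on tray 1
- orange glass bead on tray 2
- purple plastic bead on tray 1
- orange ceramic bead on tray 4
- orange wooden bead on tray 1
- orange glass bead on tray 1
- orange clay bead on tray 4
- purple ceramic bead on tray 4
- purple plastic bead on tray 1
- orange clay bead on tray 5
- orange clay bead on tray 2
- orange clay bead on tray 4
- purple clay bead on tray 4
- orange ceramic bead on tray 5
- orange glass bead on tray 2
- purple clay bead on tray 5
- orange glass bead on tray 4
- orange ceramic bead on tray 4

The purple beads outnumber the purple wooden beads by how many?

purple beads: 10.
purple wooden beads: 1.
10 − 1 = 9.

9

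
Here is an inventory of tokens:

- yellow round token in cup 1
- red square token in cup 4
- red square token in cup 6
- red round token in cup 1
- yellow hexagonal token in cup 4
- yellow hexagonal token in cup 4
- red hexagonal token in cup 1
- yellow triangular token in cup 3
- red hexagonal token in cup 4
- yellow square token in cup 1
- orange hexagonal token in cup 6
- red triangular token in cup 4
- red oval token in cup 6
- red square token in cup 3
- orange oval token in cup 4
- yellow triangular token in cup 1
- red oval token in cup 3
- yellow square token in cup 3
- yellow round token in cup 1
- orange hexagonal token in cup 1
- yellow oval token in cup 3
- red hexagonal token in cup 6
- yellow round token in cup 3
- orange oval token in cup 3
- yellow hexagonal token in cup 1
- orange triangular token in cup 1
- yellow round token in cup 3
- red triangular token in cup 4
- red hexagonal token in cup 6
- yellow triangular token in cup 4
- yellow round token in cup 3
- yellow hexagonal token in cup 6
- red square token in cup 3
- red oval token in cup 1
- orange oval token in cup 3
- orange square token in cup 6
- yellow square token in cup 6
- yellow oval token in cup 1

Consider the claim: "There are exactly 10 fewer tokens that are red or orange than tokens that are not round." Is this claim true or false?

False

There are 21 tokens that are red or orange.
There are 32 tokens that are not round.
The claim requires 32 − 21 (= 11) to equal 10, which does not hold.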